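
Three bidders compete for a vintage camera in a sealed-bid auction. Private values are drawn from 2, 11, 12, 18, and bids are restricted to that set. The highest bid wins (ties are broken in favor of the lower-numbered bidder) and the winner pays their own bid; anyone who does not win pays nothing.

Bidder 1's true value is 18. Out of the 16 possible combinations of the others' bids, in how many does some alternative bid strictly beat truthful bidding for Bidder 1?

9

Others bid (2, 2): truth gives 0; bid 2 gives 16 > 0. Violating.
Others bid (2, 11): truth gives 0; bid 11 gives 7 > 0. Violating.
Others bid (2, 12): truth gives 0; bid 12 gives 6 > 0. Violating.
Others bid (11, 2): truth gives 0; bid 11 gives 7 > 0. Violating.
Others bid (2, 18): truth gives 0; no alternative beats it.
Others bid (11, 18): truth gives 0; no alternative beats it.
(Checking all 16 profiles: 9 have a profitable deviation, 7 do not.)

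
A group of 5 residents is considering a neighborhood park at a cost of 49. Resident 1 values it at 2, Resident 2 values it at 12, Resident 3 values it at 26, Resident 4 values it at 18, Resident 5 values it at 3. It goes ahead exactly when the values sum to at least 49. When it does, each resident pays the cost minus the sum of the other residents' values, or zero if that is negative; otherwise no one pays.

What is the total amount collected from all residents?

20

Total value 61 ≥ cost 49, so it is built.
Resident 1: others sum to 59; max(0, 49 - 59) = 0.
Resident 2: others sum to 49; max(0, 49 - 49) = 0.
Resident 3: others sum to 35; max(0, 49 - 35) = 14.
Resident 4: others sum to 43; max(0, 49 - 43) = 6.
Resident 5: others sum to 58; max(0, 49 - 58) = 0.
Total collected = 0 + 0 + 14 + 6 + 0 = 20.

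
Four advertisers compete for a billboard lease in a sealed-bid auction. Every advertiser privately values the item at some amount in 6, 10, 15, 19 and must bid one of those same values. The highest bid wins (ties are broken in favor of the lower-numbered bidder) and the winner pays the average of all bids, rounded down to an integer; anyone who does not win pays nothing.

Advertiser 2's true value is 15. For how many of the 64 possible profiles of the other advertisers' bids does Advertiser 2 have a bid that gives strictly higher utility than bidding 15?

Others bid (6, 6, 6): truth gives 7; bid 10 gives 8 > 7. Violating.
Others bid (6, 6, 10): truth gives 6; bid 10 gives 7 > 6. Violating.
Others bid (6, 6, 19): truth gives 0; bid 19 gives 3 > 0. Violating.
Others bid (6, 10, 6): truth gives 6; bid 10 gives 7 > 6. Violating.
Others bid (6, 6, 15): truth gives 5; no alternative beats it.
Others bid (6, 10, 15): truth gives 4; no alternative beats it.
(Checking all 64 profiles: 24 have a profitable deviation, 40 do not.)

24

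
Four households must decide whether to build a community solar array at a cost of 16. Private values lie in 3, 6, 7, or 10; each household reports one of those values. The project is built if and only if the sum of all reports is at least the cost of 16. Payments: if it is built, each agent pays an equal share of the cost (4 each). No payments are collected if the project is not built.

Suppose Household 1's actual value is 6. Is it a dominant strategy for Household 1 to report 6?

No

Consider the case where Household 2 reports 3, Household 3 reports 3 and Household 4 reports 3.
Truthful report 6: project not built, utility 0.
Report 7 instead: project built, pays 4, utility 6 - 4 = 2.
Since 2 > 0, reporting 7 is strictly better here, so truthful reporting is not dominant.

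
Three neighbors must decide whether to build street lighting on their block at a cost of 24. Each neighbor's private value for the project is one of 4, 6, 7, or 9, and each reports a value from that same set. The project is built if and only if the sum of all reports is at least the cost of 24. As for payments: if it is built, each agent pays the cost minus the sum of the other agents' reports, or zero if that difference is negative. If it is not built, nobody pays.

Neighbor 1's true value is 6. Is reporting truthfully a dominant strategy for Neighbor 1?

Check each profile of the others' reports and compare truth against every alternative report.
Others report (4, 4): truth gives 0, best alternative gives 0.
Others report (4, 6): truth gives 0, best alternative gives 0.
Others report (4, 7): truth gives 0, best alternative gives 0.
Others report (4, 9): truth gives 0, best alternative gives 0.
Others report (6, 4): truth gives 0, best alternative gives 0.
Others report (6, 6): truth gives 0, best alternative gives 0.
(Remaining 10 profiles checked similarly; truth is weakly best in each.)
In every case the truthful report is at least as good as any alternative, so it is a dominant strategy.

Yes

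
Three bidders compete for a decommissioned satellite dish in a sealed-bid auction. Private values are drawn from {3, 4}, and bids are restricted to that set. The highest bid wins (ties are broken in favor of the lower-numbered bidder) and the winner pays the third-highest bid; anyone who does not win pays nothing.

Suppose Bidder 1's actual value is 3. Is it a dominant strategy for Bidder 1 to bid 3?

Check each profile of the others' bids and compare truth against every alternative bid.
Others bid (4, 4): truth gives 0, best alternative gives -1.
Others bid (3, 3): truth gives 0, best alternative gives 0.
Others bid (3, 4): truth gives 0, best alternative gives 0.
Others bid (4, 3): truth gives 0, best alternative gives 0.
In every case the truthful bid is at least as good as any alternative, so it is a dominant strategy.

Yes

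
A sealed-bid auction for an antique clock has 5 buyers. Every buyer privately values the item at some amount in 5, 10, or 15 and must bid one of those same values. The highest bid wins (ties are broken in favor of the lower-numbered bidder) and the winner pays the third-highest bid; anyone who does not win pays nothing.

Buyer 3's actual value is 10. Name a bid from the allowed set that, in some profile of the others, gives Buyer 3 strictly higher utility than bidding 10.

15

Suppose Buyer 1 bids 5, Buyer 2 bids 5, Buyer 4 bids 5 and Buyer 5 bids 15.
Bid 10: loses, pays 0, utility 0.
Bid 15: wins, pays 5, utility 10 - 5 = 5.
So bidding 15 beats truth here (5 > 0).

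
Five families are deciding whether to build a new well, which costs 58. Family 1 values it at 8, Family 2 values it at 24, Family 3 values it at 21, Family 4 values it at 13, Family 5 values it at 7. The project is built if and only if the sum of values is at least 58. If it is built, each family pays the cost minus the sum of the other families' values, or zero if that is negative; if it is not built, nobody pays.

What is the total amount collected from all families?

15

Total value 73 ≥ cost 58, so it is built.
Family 1: others sum to 65; max(0, 58 - 65) = 0.
Family 2: others sum to 49; max(0, 58 - 49) = 9.
Family 3: others sum to 52; max(0, 58 - 52) = 6.
Family 4: others sum to 60; max(0, 58 - 60) = 0.
Family 5: others sum to 66; max(0, 58 - 66) = 0.
Total collected = 0 + 9 + 6 + 0 + 0 = 15.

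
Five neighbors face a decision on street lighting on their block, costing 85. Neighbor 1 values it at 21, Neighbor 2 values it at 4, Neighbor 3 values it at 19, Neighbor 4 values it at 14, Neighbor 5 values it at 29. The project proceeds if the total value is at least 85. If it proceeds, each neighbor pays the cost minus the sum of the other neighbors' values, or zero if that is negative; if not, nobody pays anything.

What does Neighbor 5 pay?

27

Total value 87 ≥ cost 85, so the project is built.
The other neighbors' values sum to 58.
Cost minus that sum is 85 - 58 = 27.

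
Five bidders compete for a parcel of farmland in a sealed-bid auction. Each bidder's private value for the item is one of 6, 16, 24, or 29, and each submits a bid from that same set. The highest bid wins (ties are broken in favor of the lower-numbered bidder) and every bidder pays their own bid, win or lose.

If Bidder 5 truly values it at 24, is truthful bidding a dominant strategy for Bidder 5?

Consider the case where Bidder 1 bids 6, Bidder 2 bids 6, Bidder 3 bids 6 and Bidder 4 bids 6.
Truthful bid 24: wins, pays 24, utility 24 - 24 = 0.
Bid 16 instead: wins, pays 16, utility 24 - 16 = 8.
Since 8 > 0, bidding 16 is strictly better here, so truthful bidding is not dominant.

No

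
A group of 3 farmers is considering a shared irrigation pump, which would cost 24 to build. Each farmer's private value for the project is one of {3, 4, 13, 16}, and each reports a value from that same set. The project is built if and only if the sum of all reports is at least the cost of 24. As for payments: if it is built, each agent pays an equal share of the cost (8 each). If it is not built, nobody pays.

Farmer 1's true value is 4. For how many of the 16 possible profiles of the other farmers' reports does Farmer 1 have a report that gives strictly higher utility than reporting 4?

2

Others report (4, 16): truth gives -4; report 3 gives 0 > -4. Violating.
Others report (16, 4): truth gives -4; report 3 gives 0 > -4. Violating.
Others report (3, 3): truth gives 0; no alternative beats it.
Others report (3, 4): truth gives 0; no alternative beats it.
(Checking all 16 profiles: 2 have a profitable deviation, 14 do not.)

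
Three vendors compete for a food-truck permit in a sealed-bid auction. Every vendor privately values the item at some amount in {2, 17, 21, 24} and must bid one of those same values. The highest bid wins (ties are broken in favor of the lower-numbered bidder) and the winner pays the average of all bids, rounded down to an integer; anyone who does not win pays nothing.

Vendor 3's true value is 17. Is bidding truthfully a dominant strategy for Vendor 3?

No

Consider the case where Vendor 1 bids 2 and Vendor 2 bids 17.
Truthful bid 17: loses, pays 0, utility 0.
Bid 21 instead: wins, pays 13, utility 17 - 13 = 4.
Since 4 > 0, bidding 21 is strictly better here, so truthful bidding is not dominant.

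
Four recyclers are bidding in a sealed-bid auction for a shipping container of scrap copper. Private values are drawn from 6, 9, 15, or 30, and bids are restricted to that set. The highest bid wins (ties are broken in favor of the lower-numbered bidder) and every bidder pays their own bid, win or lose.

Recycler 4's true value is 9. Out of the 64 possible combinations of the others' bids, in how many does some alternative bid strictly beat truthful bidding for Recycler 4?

63

Others bid (6, 6, 9): truth gives -9; bid 6 gives -6 > -9. Violating.
Others bid (6, 6, 15): truth gives -9; bid 6 gives -6 > -9. Violating.
Others bid (6, 6, 30): truth gives -9; bid 6 gives -6 > -9. Violating.
Others bid (6, 9, 6): truth gives -9; bid 6 gives -6 > -9. Violating.
Others bid (6, 6, 6): truth gives 0; no alternative beats it.
(Checking all 64 profiles: 63 have a profitable deviation, 1 does not.)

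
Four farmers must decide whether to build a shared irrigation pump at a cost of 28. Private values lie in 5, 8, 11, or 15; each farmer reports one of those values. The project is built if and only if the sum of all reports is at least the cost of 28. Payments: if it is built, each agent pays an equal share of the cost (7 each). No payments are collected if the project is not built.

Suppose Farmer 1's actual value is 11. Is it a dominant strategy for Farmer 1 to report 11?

Consider the case where Farmer 2 reports 5, Farmer 3 reports 5 and Farmer 4 reports 5.
Truthful report 11: project not built, utility 0.
Report 15 instead: project built, pays 7, utility 11 - 7 = 4.
Since 4 > 0, reporting 15 is strictly better here, so truthful reporting is not dominant.

No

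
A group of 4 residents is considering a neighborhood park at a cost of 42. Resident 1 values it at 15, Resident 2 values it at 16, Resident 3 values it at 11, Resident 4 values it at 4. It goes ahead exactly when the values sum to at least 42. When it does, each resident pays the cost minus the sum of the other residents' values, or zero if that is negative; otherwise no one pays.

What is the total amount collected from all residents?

Total value 46 ≥ cost 42, so it is built.
Resident 1: others sum to 31; max(0, 42 - 31) = 11.
Resident 2: others sum to 30; max(0, 42 - 30) = 12.
Resident 3: others sum to 35; max(0, 42 - 35) = 7.
Resident 4: others sum to 42; max(0, 42 - 42) = 0.
Total collected = 11 + 12 + 7 + 0 = 30.

30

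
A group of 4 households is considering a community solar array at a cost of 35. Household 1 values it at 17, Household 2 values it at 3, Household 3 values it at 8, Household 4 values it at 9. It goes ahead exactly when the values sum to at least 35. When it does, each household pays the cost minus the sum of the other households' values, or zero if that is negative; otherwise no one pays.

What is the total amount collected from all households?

Total value 37 ≥ cost 35, so it is built.
Household 1: others sum to 20; max(0, 35 - 20) = 15.
Household 2: others sum to 34; max(0, 35 - 34) = 1.
Household 3: others sum to 29; max(0, 35 - 29) = 6.
Household 4: others sum to 28; max(0, 35 - 28) = 7.
Total collected = 15 + 1 + 6 + 7 = 29.

29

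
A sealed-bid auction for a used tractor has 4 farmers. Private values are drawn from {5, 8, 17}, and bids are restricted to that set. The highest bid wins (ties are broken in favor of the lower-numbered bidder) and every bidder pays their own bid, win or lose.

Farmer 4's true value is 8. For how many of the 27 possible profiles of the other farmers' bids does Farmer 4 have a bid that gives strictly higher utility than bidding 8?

26

Others bid (5, 5, 8): truth gives -8; bid 5 gives -5 > -8. Violating.
Others bid (5, 5, 17): truth gives -8; bid 5 gives -5 > -8. Violating.
Others bid (5, 8, 5): truth gives -8; bid 5 gives -5 > -8. Violating.
Others bid (5, 8, 8): truth gives -8; bid 5 gives -5 > -8. Violating.
Others bid (5, 5, 5): truth gives 0; no alternative beats it.
(Checking all 27 profiles: 26 have a profitable deviation, 1 does not.)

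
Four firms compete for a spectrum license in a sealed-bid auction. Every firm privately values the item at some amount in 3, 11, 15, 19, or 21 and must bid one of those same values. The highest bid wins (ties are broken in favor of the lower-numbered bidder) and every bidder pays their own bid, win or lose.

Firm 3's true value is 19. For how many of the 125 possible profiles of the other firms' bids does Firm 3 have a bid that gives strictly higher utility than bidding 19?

101

Others bid (3, 3, 3): truth gives 0; bid 11 gives 8 > 0. Violating.
Others bid (3, 3, 11): truth gives 0; bid 11 gives 8 > 0. Violating.
Others bid (3, 3, 15): truth gives 0; bid 15 gives 4 > 0. Violating.
Others bid (3, 3, 21): truth gives -19; bid 21 gives -2 > -19. Violating.
Others bid (3, 3, 19): truth gives 0; no alternative beats it.
Others bid (3, 11, 19): truth gives 0; no alternative beats it.
(Checking all 125 profiles: 101 have a profitable deviation, 24 do not.)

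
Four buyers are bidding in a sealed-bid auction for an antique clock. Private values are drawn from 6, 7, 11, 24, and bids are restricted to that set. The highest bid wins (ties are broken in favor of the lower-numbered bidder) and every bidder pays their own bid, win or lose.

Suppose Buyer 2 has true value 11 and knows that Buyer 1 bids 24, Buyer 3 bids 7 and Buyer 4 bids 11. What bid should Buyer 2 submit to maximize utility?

6

Bid 6: loses but pays 6, utility -6.
Bid 7: loses but pays 7, utility -7.
Bid 11: loses but pays 11, utility -11.
Bid 24: loses but pays 24, utility -24.
The best choice is 6 with utility -6.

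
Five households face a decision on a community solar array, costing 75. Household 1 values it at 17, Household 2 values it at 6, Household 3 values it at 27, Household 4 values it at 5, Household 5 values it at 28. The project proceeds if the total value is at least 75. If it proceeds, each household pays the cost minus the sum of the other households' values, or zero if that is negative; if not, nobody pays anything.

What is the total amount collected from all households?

48

Total value 83 ≥ cost 75, so it is built.
Household 1: others sum to 66; max(0, 75 - 66) = 9.
Household 2: others sum to 77; max(0, 75 - 77) = 0.
Household 3: others sum to 56; max(0, 75 - 56) = 19.
Household 4: others sum to 78; max(0, 75 - 78) = 0.
Household 5: others sum to 55; max(0, 75 - 55) = 20.
Total collected = 9 + 0 + 19 + 0 + 20 = 48.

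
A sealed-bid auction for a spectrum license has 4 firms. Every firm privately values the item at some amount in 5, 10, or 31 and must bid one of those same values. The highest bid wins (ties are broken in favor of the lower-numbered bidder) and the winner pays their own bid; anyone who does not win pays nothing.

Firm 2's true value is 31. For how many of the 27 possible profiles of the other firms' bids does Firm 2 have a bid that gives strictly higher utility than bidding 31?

4

Others bid (5, 5, 5): truth gives 0; bid 10 gives 21 > 0. Violating.
Others bid (5, 5, 10): truth gives 0; bid 10 gives 21 > 0. Violating.
Others bid (5, 10, 5): truth gives 0; bid 10 gives 21 > 0. Violating.
Others bid (5, 10, 10): truth gives 0; bid 10 gives 21 > 0. Violating.
Others bid (5, 5, 31): truth gives 0; no alternative beats it.
Others bid (5, 10, 31): truth gives 0; no alternative beats it.
(Checking all 27 profiles: 4 have a profitable deviation, 23 do not.)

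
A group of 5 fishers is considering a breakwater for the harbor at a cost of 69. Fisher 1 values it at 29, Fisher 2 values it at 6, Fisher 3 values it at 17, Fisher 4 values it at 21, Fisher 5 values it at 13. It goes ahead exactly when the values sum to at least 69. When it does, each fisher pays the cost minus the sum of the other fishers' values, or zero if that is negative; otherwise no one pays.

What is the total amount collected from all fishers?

Total value 86 ≥ cost 69, so it is built.
Fisher 1: others sum to 57; max(0, 69 - 57) = 12.
Fisher 2: others sum to 80; max(0, 69 - 80) = 0.
Fisher 3: others sum to 69; max(0, 69 - 69) = 0.
Fisher 4: others sum to 65; max(0, 69 - 65) = 4.
Fisher 5: others sum to 73; max(0, 69 - 73) = 0.
Total collected = 12 + 0 + 0 + 4 + 0 = 16.

16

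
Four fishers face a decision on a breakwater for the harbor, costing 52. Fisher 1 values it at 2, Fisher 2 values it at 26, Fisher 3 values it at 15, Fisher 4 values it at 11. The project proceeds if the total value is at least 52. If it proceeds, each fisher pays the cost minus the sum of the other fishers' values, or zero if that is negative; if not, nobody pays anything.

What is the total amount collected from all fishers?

Total value 54 ≥ cost 52, so it is built.
Fisher 1: others sum to 52; max(0, 52 - 52) = 0.
Fisher 2: others sum to 28; max(0, 52 - 28) = 24.
Fisher 3: others sum to 39; max(0, 52 - 39) = 13.
Fisher 4: others sum to 43; max(0, 52 - 43) = 9.
Total collected = 0 + 24 + 13 + 9 = 46.

46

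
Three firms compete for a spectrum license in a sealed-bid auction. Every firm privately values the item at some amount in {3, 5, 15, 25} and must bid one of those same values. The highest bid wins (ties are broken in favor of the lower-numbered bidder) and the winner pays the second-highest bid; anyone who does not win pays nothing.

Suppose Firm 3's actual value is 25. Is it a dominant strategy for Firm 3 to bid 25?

Check each profile of the others' bids and compare truth against every alternative bid.
Others bid (3, 15): truth gives 10, best alternative gives 0.
Others bid (5, 15): truth gives 10, best alternative gives 0.
Others bid (15, 3): truth gives 10, best alternative gives 0.
Others bid (15, 5): truth gives 10, best alternative gives 0.
Others bid (15, 15): truth gives 10, best alternative gives 0.
Others bid (3, 3): truth gives 22, best alternative gives 22.
(Remaining 10 profiles checked similarly; truth is weakly best in each.)
In every case the truthful bid is at least as good as any alternative, so it is a dominant strategy.

Yes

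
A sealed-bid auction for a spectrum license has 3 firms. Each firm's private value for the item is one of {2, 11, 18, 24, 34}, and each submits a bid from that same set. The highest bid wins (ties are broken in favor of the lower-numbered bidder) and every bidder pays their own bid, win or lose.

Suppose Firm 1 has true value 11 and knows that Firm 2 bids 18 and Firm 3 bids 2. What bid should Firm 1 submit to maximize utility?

2

Bid 2: loses but pays 2, utility -2.
Bid 11: loses but pays 11, utility -11.
Bid 18: wins, pays 18, utility 11 - 18 = -7.
Bid 24: wins, pays 24, utility 11 - 24 = -13.
Bid 34: wins, pays 34, utility 11 - 34 = -23.
The best choice is 2 with utility -2.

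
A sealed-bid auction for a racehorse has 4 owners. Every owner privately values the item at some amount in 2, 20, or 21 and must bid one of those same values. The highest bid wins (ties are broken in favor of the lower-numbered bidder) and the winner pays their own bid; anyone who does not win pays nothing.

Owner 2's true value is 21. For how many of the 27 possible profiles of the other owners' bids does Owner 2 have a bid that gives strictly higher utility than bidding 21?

Others bid (2, 2, 2): truth gives 0; bid 20 gives 1 > 0. Violating.
Others bid (2, 2, 20): truth gives 0; bid 20 gives 1 > 0. Violating.
Others bid (2, 20, 2): truth gives 0; bid 20 gives 1 > 0. Violating.
Others bid (2, 20, 20): truth gives 0; bid 20 gives 1 > 0. Violating.
Others bid (2, 2, 21): truth gives 0; no alternative beats it.
Others bid (2, 20, 21): truth gives 0; no alternative beats it.
(Checking all 27 profiles: 4 have a profitable deviation, 23 do not.)

4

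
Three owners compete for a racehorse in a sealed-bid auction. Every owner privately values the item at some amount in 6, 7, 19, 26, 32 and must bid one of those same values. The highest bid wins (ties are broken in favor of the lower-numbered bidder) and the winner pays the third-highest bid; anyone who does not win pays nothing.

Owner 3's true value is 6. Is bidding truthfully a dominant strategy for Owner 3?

Check each profile of the others' bids and compare truth against every alternative bid.
Others bid (6, 6): truth gives 0, best alternative gives 0.
Others bid (6, 7): truth gives 0, best alternative gives 0.
Others bid (6, 19): truth gives 0, best alternative gives 0.
Others bid (6, 26): truth gives 0, best alternative gives 0.
Others bid (6, 32): truth gives 0, best alternative gives 0.
Others bid (7, 6): truth gives 0, best alternative gives 0.
(Remaining 19 profiles checked similarly; truth is weakly best in each.)
In every case the truthful bid is at least as good as any alternative, so it is a dominant strategy.

Yes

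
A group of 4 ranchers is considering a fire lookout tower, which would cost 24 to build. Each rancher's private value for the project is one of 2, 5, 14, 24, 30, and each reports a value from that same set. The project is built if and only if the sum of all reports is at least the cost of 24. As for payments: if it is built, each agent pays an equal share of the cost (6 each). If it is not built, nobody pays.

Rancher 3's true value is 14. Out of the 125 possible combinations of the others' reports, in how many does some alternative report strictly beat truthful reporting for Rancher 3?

Others report (2, 2, 2): truth gives 0; report 24 gives 8 > 0. Violating.
Others report (2, 2, 5): truth gives 0; report 24 gives 8 > 0. Violating.
Others report (2, 5, 2): truth gives 0; report 24 gives 8 > 0. Violating.
Others report (5, 2, 2): truth gives 0; report 24 gives 8 > 0. Violating.
Others report (2, 2, 14): truth gives 8; no alternative beats it.
Others report (2, 2, 24): truth gives 8; no alternative beats it.
(Checking all 125 profiles: 4 have a profitable deviation, 121 do not.)

4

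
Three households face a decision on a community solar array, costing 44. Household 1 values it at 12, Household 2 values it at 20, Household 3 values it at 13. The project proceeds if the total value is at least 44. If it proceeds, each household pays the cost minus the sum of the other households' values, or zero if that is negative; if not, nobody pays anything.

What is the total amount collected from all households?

42

Total value 45 ≥ cost 44, so it is built.
Household 1: others sum to 33; max(0, 44 - 33) = 11.
Household 2: others sum to 25; max(0, 44 - 25) = 19.
Household 3: others sum to 32; max(0, 44 - 32) = 12.
Total collected = 11 + 19 + 12 = 42.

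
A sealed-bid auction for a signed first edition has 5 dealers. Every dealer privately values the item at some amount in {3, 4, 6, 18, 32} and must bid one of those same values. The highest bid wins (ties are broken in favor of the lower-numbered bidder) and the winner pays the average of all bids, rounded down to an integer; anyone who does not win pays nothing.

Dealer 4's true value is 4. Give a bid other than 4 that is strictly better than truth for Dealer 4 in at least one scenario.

Suppose Dealer 1 bids 3, Dealer 2 bids 3, Dealer 3 bids 4 and Dealer 5 bids 3.
Bid 4: loses, pays 0, utility 0.
Bid 6: wins, pays 3, utility 4 - 3 = 1.
So bidding 6 beats truth here (1 > 0).

6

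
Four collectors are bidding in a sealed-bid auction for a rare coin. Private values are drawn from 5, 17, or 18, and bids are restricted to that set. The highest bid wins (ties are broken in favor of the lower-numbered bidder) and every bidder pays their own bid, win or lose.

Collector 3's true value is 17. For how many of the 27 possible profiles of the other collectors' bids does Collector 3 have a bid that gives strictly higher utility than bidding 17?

Others bid (5, 5, 18): truth gives -17; bid 18 gives -1 > -17. Violating.
Others bid (5, 17, 5): truth gives -17; bid 18 gives -1 > -17. Violating.
Others bid (5, 17, 17): truth gives -17; bid 18 gives -1 > -17. Violating.
Others bid (5, 17, 18): truth gives -17; bid 18 gives -1 > -17. Violating.
Others bid (5, 5, 5): truth gives 0; no alternative beats it.
Others bid (5, 5, 17): truth gives 0; no alternative beats it.
(Checking all 27 profiles: 25 have a profitable deviation, 2 do not.)

25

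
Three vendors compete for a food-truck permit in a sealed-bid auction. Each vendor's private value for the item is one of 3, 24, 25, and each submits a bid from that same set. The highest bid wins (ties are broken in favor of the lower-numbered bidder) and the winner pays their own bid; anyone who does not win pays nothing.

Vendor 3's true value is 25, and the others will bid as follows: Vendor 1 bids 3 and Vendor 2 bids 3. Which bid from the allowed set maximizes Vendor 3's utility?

24

Bid 3: loses, pays 0, utility 0.
Bid 24: wins, pays 24, utility 25 - 24 = 1.
Bid 25: wins, pays 25, utility 25 - 25 = 0.
The best choice is 24 with utility 1.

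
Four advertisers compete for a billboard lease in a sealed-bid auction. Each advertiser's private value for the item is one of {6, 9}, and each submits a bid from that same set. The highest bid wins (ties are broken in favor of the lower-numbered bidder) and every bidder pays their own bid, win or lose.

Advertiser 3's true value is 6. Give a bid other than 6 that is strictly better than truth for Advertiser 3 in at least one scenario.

9

Suppose Advertiser 1 bids 6, Advertiser 2 bids 6 and Advertiser 4 bids 6.
Bid 6: loses but pays 6, utility -6.
Bid 9: wins, pays 9, utility 6 - 9 = -3.
So bidding 9 beats truth here (-3 > -6).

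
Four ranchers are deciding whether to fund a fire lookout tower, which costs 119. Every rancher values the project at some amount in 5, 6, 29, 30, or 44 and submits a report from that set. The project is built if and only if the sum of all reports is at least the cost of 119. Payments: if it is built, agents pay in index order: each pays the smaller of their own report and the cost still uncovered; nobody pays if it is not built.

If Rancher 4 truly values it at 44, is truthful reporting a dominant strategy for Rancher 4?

Yes

Check each profile of the others' reports and compare truth against every alternative report.
Others report (29, 29, 30): truth gives 13, best alternative gives 0.
Others report (29, 30, 29): truth gives 13, best alternative gives 0.
Others report (30, 29, 29): truth gives 13, best alternative gives 0.
Others report (29, 29, 29): truth gives 12, best alternative gives 0.
Others report (6, 30, 44): truth gives 5, best alternative gives 0.
Others report (6, 44, 30): truth gives 5, best alternative gives 0.
(Remaining 119 profiles checked similarly; truth is weakly best in each.)
In every case the truthful report is at least as good as any alternative, so it is a dominant strategy.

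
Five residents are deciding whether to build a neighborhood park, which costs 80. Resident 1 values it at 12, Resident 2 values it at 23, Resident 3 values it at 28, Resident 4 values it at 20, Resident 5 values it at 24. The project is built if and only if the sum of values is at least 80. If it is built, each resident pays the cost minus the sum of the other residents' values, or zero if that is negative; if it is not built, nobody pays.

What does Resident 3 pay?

1

Total value 107 ≥ cost 80, so the project is built.
The other residents' values sum to 79.
Cost minus that sum is 80 - 79 = 1.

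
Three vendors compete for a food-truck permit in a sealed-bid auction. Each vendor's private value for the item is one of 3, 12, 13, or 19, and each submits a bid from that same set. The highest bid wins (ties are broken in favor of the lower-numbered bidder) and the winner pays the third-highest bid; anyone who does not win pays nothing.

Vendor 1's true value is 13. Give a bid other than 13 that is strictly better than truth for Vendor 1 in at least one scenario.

19

Suppose Vendor 2 bids 3 and Vendor 3 bids 19.
Bid 13: loses, pays 0, utility 0.
Bid 19: wins, pays 3, utility 13 - 3 = 10.
So bidding 19 beats truth here (10 > 0).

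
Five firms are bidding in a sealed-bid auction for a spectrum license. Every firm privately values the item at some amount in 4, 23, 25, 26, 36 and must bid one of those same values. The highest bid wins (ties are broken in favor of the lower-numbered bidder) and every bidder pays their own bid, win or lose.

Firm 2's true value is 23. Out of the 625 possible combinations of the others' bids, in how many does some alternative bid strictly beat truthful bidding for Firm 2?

Others bid (4, 4, 4, 25): truth gives -23; bid 25 gives -2 > -23. Violating.
Others bid (4, 4, 4, 26): truth gives -23; bid 26 gives -3 > -23. Violating.
Others bid (4, 4, 4, 36): truth gives -23; bid 4 gives -4 > -23. Violating.
Others bid (4, 4, 23, 25): truth gives -23; bid 25 gives -2 > -23. Violating.
Others bid (4, 4, 4, 4): truth gives 0; no alternative beats it.
Others bid (4, 4, 4, 23): truth gives 0; no alternative beats it.
(Checking all 625 profiles: 617 have a profitable deviation, 8 do not.)

617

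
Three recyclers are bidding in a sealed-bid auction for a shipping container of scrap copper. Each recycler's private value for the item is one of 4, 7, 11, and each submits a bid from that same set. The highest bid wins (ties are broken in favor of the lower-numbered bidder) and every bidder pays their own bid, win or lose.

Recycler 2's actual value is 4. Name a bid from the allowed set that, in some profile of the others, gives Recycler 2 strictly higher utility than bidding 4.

7

Suppose Recycler 1 bids 4 and Recycler 3 bids 4.
Bid 4: loses but pays 4, utility -4.
Bid 7: wins, pays 7, utility 4 - 7 = -3.
So bidding 7 beats truth here (-3 > -4).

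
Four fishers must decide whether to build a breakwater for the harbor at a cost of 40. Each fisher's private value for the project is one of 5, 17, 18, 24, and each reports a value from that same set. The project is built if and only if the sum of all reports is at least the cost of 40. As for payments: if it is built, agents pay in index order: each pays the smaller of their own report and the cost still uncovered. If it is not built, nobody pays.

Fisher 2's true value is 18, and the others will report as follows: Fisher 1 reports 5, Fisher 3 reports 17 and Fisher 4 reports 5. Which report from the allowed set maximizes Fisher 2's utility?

17

Report 5: project not built, utility 0.
Report 17: project built, pays 17, utility 18 - 17 = 1.
Report 18: project built, pays 18, utility 18 - 18 = 0.
Report 24: project built, pays 24, utility 18 - 24 = -6.
The best choice is 17 with utility 1.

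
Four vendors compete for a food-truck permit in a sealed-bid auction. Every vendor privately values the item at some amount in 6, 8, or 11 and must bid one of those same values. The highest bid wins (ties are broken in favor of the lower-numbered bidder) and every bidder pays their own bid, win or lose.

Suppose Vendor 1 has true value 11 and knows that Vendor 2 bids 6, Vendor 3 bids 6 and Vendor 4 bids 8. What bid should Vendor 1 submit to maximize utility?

Bid 6: loses but pays 6, utility -6.
Bid 8: wins, pays 8, utility 11 - 8 = 3.
Bid 11: wins, pays 11, utility 11 - 11 = 0.
The best choice is 8 with utility 3.

8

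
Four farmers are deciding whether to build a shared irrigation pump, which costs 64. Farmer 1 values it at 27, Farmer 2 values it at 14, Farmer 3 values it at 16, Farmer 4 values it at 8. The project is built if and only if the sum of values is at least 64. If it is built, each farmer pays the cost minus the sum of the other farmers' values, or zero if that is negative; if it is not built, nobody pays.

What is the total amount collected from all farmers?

61

Total value 65 ≥ cost 64, so it is built.
Farmer 1: others sum to 38; max(0, 64 - 38) = 26.
Farmer 2: others sum to 51; max(0, 64 - 51) = 13.
Farmer 3: others sum to 49; max(0, 64 - 49) = 15.
Farmer 4: others sum to 57; max(0, 64 - 57) = 7.
Total collected = 26 + 13 + 15 + 7 = 61.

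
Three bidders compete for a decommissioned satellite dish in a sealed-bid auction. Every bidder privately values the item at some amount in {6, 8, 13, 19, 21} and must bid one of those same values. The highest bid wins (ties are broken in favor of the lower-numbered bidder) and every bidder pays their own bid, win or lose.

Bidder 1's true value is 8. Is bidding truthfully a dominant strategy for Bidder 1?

No

Consider the case where Bidder 2 bids 6 and Bidder 3 bids 6.
Truthful bid 8: wins, pays 8, utility 8 - 8 = 0.
Bid 6 instead: wins, pays 6, utility 8 - 6 = 2.
Since 2 > 0, bidding 6 is strictly better here, so truthful bidding is not dominant.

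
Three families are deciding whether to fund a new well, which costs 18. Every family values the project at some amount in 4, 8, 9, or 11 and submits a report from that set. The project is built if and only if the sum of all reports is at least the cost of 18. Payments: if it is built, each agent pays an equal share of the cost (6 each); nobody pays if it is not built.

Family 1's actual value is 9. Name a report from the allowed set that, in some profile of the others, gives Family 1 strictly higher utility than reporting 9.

11

Suppose Family 2 reports 4 and Family 3 reports 4.
Report 9: project not built, utility 0.
Report 11: project built, pays 6, utility 9 - 6 = 3.
So reporting 11 beats truth here (3 > 0).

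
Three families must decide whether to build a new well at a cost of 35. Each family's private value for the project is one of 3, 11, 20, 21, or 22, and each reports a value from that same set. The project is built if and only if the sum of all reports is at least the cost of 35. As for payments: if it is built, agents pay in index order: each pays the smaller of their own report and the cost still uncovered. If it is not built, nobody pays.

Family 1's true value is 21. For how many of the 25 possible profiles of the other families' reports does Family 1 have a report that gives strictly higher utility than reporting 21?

Others report (3, 20): truth gives 0; report 20 gives 1 > 0. Violating.
Others report (3, 21): truth gives 0; report 11 gives 10 > 0. Violating.
Others report (3, 22): truth gives 0; report 11 gives 10 > 0. Violating.
Others report (11, 11): truth gives 0; report 20 gives 1 > 0. Violating.
Others report (3, 3): truth gives 0; no alternative beats it.
Others report (3, 11): truth gives 0; no alternative beats it.
(Checking all 25 profiles: 22 have a profitable deviation, 3 do not.)

22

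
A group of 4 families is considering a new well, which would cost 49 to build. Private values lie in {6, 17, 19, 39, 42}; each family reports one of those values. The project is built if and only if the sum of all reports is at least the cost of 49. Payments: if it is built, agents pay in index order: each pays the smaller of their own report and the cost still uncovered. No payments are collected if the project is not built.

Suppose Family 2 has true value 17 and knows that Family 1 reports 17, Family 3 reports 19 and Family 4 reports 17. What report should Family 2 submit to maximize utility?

Report 6: project built, pays 6, utility 17 - 6 = 11.
Report 17: project built, pays 17, utility 17 - 17 = 0.
Report 19: project built, pays 19, utility 17 - 19 = -2.
Report 39: project built, pays 32, utility 17 - 32 = -15.
Report 42: project built, pays 32, utility 17 - 32 = -15.
The best choice is 6 with utility 11.

6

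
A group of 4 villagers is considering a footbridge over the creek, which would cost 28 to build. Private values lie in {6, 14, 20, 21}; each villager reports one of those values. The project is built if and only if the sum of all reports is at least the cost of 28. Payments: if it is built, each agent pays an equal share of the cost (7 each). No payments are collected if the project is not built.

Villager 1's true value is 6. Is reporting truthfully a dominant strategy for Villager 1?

Check each profile of the others' reports and compare truth against every alternative report.
Others report (6, 6, 6): truth gives 0, best alternative gives -1.
Others report (6, 6, 14): truth gives -1, best alternative gives -1.
Others report (6, 6, 20): truth gives -1, best alternative gives -1.
Others report (6, 6, 21): truth gives -1, best alternative gives -1.
Others report (6, 14, 6): truth gives -1, best alternative gives -1.
Others report (6, 14, 14): truth gives -1, best alternative gives -1.
(Remaining 58 profiles checked similarly; truth is weakly best in each.)
In every case the truthful report is at least as good as any alternative, so it is a dominant strategy.

Yes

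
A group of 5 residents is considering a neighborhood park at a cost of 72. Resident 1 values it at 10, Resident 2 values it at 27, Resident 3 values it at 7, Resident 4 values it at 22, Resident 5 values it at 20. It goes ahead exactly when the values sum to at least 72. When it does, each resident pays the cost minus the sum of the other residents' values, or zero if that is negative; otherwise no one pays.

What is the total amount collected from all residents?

Total value 86 ≥ cost 72, so it is built.
Resident 1: others sum to 76; max(0, 72 - 76) = 0.
Resident 2: others sum to 59; max(0, 72 - 59) = 13.
Resident 3: others sum to 79; max(0, 72 - 79) = 0.
Resident 4: others sum to 64; max(0, 72 - 64) = 8.
Resident 5: others sum to 66; max(0, 72 - 66) = 6.
Total collected = 0 + 13 + 0 + 8 + 6 = 27.

27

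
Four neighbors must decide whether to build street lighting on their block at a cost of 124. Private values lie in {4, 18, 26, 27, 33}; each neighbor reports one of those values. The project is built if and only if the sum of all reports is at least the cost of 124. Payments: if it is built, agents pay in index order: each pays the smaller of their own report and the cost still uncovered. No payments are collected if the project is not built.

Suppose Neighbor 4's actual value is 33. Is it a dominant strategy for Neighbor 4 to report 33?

Check each profile of the others' reports and compare truth against every alternative report.
Others report (27, 33, 33): truth gives 2, best alternative gives 0.
Others report (33, 27, 33): truth gives 2, best alternative gives 0.
Others report (33, 33, 27): truth gives 2, best alternative gives 0.
Others report (26, 33, 33): truth gives 1, best alternative gives 0.
Others report (33, 26, 33): truth gives 1, best alternative gives 0.
Others report (33, 33, 26): truth gives 1, best alternative gives 0.
(Remaining 119 profiles checked similarly; truth is weakly best in each.)
In every case the truthful report is at least as good as any alternative, so it is a dominant strategy.

Yes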